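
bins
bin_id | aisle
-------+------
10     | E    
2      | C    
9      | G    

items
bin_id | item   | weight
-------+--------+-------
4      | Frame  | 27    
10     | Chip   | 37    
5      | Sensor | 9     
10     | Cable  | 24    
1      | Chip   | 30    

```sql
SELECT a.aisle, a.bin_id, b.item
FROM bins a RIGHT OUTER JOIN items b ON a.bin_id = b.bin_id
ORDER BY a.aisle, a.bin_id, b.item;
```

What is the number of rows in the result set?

5

RIGHT JOIN keeps every row from `items`; unmatched rows get NULL for `bins`'s columns.
Matching on a.bin_id = b.bin_id.
- a (bin_id=10) pairs with 2 row(s) of b.
- a (bin_id=2) has no partner in b.
- a (bin_id=9) has no partner in b.
- plus 3 unmatched b row(s), each kept with NULL a columns.
Total: 2 matched + 3 padded = 5 rows.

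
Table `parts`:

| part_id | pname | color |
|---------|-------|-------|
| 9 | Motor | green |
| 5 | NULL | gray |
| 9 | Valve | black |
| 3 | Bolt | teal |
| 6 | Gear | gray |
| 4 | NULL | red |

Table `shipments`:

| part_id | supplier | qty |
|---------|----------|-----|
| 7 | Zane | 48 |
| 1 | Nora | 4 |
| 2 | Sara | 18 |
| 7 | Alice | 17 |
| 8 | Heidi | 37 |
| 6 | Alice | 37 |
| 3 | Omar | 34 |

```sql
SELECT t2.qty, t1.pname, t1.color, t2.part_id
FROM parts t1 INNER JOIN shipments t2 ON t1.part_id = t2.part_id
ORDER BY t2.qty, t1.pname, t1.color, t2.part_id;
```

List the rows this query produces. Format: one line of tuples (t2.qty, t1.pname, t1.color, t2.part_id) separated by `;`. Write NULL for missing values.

(34, Bolt, teal, 3); (37, Gear, gray, 6)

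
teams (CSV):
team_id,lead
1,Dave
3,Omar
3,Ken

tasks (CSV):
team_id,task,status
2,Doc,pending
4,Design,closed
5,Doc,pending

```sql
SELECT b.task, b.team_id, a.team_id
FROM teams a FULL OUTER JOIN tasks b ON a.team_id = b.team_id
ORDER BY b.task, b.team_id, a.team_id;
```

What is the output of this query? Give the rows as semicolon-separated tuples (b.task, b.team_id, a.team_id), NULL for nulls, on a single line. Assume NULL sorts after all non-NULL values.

(Design, 4, NULL); (Doc, 2, NULL); (Doc, 5, NULL); (NULL, NULL, 1); (NULL, NULL, 3); (NULL, NULL, 3)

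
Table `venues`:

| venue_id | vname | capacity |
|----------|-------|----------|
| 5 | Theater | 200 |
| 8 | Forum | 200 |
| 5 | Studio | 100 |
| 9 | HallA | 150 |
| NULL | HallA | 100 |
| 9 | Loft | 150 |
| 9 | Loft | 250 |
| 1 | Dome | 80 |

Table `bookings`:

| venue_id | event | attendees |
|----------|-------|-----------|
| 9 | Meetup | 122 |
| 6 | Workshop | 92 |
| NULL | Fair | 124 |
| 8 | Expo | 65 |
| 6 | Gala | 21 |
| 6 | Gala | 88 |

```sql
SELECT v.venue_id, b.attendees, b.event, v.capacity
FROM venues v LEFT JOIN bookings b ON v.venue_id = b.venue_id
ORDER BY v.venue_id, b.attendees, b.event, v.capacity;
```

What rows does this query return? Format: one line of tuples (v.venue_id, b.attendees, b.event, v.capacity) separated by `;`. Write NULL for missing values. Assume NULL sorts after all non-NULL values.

(1, NULL, NULL, 80); (5, NULL, NULL, 100); (5, NULL, NULL, 200); (8, 65, Expo, 200); (9, 122, Meetup, 150); (9, 122, Meetup, 150); (9, 122, Meetup, 250); (NULL, NULL, NULL, 100)

LEFT JOIN keeps every row from `venues`; unmatched rows get NULL for `bookings`'s columns.
Matching on v.venue_id = b.venue_id. A NULL in a compared column never satisfies the condition.
- v (venue_id=5) has no partner → padded with NULL.
- v (venue_id=8) pairs with 1 row(s) of b.
- v (venue_id=5) has no partner → padded with NULL.
- v (venue_id=9) pairs with 1 row(s) of b.
- v (venue_id=NULL) has no partner → padded with NULL.
- v (venue_id=9) pairs with 1 row(s) of b.
- v (venue_id=9) pairs with 1 row(s) of b.
- v (venue_id=1) has no partner → padded with NULL.
After projecting and ordering:
v.venue_id | b.attendees | b.event | v.capacity
1 | NULL | NULL | 80
5 | NULL | NULL | 100
5 | NULL | NULL | 200
8 | 65 | Expo | 200
9 | 122 | Meetup | 150
9 | 122 | Meetup | 150
9 | 122 | Meetup | 250
NULL | NULL | NULL | 100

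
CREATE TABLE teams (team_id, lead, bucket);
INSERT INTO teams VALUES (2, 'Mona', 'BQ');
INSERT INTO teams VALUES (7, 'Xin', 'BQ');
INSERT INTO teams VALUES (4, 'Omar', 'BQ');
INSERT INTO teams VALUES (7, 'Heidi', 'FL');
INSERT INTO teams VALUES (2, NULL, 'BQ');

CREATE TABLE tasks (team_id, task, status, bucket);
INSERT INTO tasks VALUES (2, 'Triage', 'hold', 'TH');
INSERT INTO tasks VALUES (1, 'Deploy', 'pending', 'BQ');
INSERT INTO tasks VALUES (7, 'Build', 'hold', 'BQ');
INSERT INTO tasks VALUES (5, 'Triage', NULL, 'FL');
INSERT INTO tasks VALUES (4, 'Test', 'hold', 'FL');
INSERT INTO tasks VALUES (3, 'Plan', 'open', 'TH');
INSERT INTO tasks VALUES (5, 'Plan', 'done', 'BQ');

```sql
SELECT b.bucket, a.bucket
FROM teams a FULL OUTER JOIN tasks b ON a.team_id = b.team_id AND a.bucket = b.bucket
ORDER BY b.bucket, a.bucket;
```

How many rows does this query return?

11

FULL OUTER JOIN keeps every row from both sides; unmatched rows get NULL for the other side's columns.
Matching on a.team_id = b.team_id AND a.bucket = b.bucket.
- a[0] team_id=2, bucket=BQ → no match; kept with NULLs on the b side.
- a[1] team_id=7, bucket=BQ → 1 match(es) in b → 1 row(s).
- a[2] team_id=4, bucket=BQ → no match; kept with NULLs on the b side.
- a[3] team_id=7, bucket=FL → no match; kept with NULLs on the b side.
- a[4] team_id=2, bucket=BQ → no match; kept with NULLs on the b side.
- plus 6 unmatched b row(s), each kept with NULL a columns.
Total: 1 matched + 10 padded = 11 rows.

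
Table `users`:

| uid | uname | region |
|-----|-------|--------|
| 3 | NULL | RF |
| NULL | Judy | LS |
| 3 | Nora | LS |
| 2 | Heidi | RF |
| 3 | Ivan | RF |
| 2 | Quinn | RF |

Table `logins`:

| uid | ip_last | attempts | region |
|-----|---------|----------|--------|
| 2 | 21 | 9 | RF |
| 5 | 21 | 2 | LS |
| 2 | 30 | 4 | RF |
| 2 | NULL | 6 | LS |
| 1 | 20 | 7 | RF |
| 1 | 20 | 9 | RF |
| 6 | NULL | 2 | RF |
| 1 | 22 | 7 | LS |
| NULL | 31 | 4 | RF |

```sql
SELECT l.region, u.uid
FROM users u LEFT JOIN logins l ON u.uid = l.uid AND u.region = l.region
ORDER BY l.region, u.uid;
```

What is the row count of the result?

8

LEFT JOIN keeps every row from `users`; unmatched rows get NULL for `logins`'s columns.
Matching on u.uid = l.uid AND u.region = l.region. A NULL in a compared column never satisfies the condition.
Matched pairs: 4; unmatched u rows kept: 4.
Total: 4 matched + 4 padded = 8 rows.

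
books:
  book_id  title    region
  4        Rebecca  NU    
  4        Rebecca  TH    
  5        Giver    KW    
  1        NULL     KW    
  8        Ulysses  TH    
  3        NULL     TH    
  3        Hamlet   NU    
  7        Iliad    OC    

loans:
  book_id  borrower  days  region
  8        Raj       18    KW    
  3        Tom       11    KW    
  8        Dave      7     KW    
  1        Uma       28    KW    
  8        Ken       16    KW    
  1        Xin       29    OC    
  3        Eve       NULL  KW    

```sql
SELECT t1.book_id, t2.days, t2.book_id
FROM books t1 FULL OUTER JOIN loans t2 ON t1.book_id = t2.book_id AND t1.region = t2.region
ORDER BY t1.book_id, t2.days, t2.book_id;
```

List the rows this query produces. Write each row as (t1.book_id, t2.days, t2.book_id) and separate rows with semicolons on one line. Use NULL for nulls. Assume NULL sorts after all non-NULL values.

(1, 28, 1); (3, NULL, NULL); (3, NULL, NULL); (4, NULL, NULL); (4, NULL, NULL); (5, NULL, NULL); (7, NULL, NULL); (8, NULL, NULL); (NULL, 7, 8); (NULL, 11, 3); (NULL, 16, 8); (NULL, 18, 8); (NULL, 29, 1); (NULL, NULL, 3)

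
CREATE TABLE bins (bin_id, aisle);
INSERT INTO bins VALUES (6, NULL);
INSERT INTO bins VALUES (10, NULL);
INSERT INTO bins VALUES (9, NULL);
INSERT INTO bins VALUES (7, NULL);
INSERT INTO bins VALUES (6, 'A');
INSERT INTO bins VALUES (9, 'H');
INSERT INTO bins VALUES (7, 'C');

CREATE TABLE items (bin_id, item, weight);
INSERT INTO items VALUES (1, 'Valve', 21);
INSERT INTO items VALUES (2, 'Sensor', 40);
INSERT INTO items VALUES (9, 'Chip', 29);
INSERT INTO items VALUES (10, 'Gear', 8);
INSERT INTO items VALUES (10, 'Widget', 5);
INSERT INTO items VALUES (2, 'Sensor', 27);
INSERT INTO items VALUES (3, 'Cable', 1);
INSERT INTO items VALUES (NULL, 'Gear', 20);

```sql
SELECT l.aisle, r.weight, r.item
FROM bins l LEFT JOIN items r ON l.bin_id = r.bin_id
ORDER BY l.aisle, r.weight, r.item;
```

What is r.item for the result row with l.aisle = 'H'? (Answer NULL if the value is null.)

Chip

LEFT JOIN keeps every row from `bins`; unmatched rows get NULL for `items`'s columns.
Matching on l.bin_id = r.bin_id. A NULL in a compared column never satisfies the condition.
- bin_id=6: no r row matches, row kept with r columns NULL.
- bin_id=10: 2 matching r row(s), so 2 row(s) emitted.
- bin_id=9: 1 matching r row(s), so 1 row(s) emitted.
- bin_id=7: no r row matches, row kept with r columns NULL.
- bin_id=6: no r row matches, row kept with r columns NULL.
- bin_id=9: 1 matching r row(s), so 1 row(s) emitted.
- bin_id=7: no r row matches, row kept with r columns NULL.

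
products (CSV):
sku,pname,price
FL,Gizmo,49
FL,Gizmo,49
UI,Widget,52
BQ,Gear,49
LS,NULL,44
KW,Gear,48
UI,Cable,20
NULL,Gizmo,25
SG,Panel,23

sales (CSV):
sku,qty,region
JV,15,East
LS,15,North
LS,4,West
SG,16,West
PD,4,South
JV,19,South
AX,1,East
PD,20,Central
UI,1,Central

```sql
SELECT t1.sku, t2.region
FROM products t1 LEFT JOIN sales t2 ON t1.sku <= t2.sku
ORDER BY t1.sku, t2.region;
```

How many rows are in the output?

LEFT JOIN keeps every row from `products`; unmatched rows get NULL for `sales`'s columns.
Matching on t1.sku <= t2.sku. A NULL in a compared column never satisfies the condition.
- t1 (sku=FL) pairs with 8 row(s) of t2.
- t1 (sku=FL) pairs with 8 row(s) of t2.
- t1 (sku=UI) pairs with 1 row(s) of t2.
- t1 (sku=BQ) pairs with 8 row(s) of t2.
- t1 (sku=LS) pairs with 6 row(s) of t2.
- t1 (sku=KW) pairs with 6 row(s) of t2.
- t1 (sku=UI) pairs with 1 row(s) of t2.
- t1 (sku=NULL) has no partner → padded with NULL.
- t1 (sku=SG) pairs with 2 row(s) of t2.
Total: 40 matched + 1 padded = 41 rows.

41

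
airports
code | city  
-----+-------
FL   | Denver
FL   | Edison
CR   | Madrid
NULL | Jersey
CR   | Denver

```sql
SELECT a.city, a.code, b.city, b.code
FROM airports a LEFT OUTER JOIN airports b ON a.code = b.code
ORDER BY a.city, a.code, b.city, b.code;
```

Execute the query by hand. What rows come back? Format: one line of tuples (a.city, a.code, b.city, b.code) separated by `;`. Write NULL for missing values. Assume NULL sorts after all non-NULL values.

LEFT JOIN keeps every row from `airports a`; unmatched rows get NULL for `airports b`'s columns.
Matching on a.code = b.code. A NULL in a compared column never satisfies the condition.
Matched pairs: 8; unmatched a rows kept: 1.

(Denver, CR, Denver, CR); (Denver, CR, Madrid, CR); (Denver, FL, Denver, FL); (Denver, FL, Edison, FL); (Edison, FL, Denver, FL); (Edison, FL, Edison, FL); (Jersey, NULL, NULL, NULL); (Madrid, CR, Denver, CR); (Madrid, CR, Madrid, CR)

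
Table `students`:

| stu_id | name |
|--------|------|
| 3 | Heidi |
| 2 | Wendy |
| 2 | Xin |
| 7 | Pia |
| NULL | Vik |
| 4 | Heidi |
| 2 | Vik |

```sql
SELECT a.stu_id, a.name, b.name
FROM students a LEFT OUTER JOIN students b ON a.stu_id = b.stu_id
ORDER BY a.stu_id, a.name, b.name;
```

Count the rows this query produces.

13

LEFT JOIN keeps every row from `students a`; unmatched rows get NULL for `students b`'s columns.
Matching on a.stu_id = b.stu_id. A NULL in a compared column never satisfies the condition.
- a (stu_id=3) pairs with 1 row(s) of b.
- a (stu_id=2) pairs with 3 row(s) of b.
- a (stu_id=2) pairs with 3 row(s) of b.
- a (stu_id=7) pairs with 1 row(s) of b.
- a (stu_id=NULL) has no partner → padded with NULL.
- a (stu_id=4) pairs with 1 row(s) of b.
- a (stu_id=2) pairs with 3 row(s) of b.
Total: 12 matched + 1 padded = 13 rows.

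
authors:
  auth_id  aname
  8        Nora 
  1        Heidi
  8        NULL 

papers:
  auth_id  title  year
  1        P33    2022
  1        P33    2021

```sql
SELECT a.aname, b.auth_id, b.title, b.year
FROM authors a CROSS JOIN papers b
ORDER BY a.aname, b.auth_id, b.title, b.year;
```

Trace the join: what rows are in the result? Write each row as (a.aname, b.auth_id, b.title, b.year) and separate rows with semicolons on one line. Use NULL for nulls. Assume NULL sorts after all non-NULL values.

(Heidi, 1, P33, 2021); (Heidi, 1, P33, 2022); (Nora, 1, P33, 2021); (Nora, 1, P33, 2022); (NULL, 1, P33, 2021); (NULL, 1, P33, 2022)

CROSS JOIN pairs every row of `authors` with every row of `papers`: 3 × 2 = 6 rows.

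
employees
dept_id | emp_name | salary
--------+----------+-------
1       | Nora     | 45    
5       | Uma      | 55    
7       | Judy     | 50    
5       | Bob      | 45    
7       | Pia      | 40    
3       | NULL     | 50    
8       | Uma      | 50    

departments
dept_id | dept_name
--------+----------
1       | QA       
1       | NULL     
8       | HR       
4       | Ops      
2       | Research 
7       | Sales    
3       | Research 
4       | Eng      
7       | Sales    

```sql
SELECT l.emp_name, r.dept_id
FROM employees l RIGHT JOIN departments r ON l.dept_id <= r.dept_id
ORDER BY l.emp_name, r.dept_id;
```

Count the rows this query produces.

RIGHT JOIN keeps every row from `departments`; unmatched rows get NULL for `employees`'s columns.
Matching on l.dept_id <= r.dept_id.
- dept_id=1: 9 matching r row(s), so 9 row(s) emitted.
- dept_id=5: 3 matching r row(s), so 3 row(s) emitted.
- dept_id=7: 3 matching r row(s), so 3 row(s) emitted.
- dept_id=5: 3 matching r row(s), so 3 row(s) emitted.
- dept_id=7: 3 matching r row(s), so 3 row(s) emitted.
- dept_id=3: 6 matching r row(s), so 6 row(s) emitted.
- dept_id=8: 1 matching r row(s), so 1 row(s) emitted.
- every r row matched at least one l row.
Total: 28 rows.

28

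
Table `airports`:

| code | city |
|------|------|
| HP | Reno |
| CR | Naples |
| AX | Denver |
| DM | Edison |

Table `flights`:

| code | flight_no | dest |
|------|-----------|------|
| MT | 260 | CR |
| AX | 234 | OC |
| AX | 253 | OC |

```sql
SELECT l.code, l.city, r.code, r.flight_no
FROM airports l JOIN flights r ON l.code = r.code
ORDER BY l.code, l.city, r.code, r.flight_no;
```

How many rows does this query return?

2

INNER JOIN keeps only pairs where the ON condition holds.
Matching on l.code = r.code.
- code=HP: no matching r row, dropped.
- code=CR: no matching r row, dropped.
- code=AX: 2 matching r row(s), so 2 row(s) emitted.
- code=DM: no matching r row, dropped.
Total: 2 rows.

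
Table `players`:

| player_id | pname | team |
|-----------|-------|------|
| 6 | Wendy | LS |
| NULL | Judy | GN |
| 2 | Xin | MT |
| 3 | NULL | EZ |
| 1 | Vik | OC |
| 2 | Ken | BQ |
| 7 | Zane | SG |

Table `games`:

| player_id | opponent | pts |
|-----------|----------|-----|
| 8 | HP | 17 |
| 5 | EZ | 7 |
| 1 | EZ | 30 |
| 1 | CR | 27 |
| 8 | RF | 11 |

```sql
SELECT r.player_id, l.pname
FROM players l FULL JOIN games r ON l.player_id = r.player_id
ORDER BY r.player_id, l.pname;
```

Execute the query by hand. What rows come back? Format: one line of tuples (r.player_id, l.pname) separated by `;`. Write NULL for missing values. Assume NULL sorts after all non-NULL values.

FULL OUTER JOIN keeps every row from both sides; unmatched rows get NULL for the other side's columns.
Matching on l.player_id = r.player_id. A NULL in a compared column never satisfies the condition.
- l row (player_id=6): no match → kept, r columns NULL.
- l row (player_id=NULL): no match → kept, r columns NULL.
- l row (player_id=2): no match → kept, r columns NULL.
- l row (player_id=3): no match → kept, r columns NULL.
- l row (player_id=1): matches 2 r row(s) → 2 output row(s).
- l row (player_id=2): no match → kept, r columns NULL.
- l row (player_id=7): no match → kept, r columns NULL.
- plus 3 unmatched r row(s), each kept with NULL l columns.

(1, Vik); (1, Vik); (5, NULL); (8, NULL); (8, NULL); (NULL, Judy); (NULL, Ken); (NULL, Wendy); (NULL, Xin); (NULL, Zane); (NULL, NULL)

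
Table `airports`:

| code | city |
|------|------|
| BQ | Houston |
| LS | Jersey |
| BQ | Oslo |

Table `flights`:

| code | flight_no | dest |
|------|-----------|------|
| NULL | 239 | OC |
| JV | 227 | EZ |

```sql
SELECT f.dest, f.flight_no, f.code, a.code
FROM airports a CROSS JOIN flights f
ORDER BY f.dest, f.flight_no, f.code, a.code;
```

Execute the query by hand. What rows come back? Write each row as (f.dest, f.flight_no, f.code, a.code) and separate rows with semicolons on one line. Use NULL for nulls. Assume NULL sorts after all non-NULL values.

CROSS JOIN pairs every row of `airports` with every row of `flights`: 3 × 2 = 6 rows.

(EZ, 227, JV, BQ); (EZ, 227, JV, BQ); (EZ, 227, JV, LS); (OC, 239, NULL, BQ); (OC, 239, NULL, BQ); (OC, 239, NULL, LS)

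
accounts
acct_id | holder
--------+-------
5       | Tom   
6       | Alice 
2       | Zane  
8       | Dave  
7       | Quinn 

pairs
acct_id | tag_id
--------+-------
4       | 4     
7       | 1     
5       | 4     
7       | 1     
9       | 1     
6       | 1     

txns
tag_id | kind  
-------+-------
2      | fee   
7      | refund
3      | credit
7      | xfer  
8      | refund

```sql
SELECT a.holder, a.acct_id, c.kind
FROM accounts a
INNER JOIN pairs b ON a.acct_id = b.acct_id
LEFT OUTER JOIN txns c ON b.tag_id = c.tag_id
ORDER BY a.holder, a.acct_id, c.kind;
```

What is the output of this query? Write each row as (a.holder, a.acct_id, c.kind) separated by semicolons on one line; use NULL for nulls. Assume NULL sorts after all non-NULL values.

(Alice, 6, NULL); (Quinn, 7, NULL); (Quinn, 7, NULL); (Tom, 5, NULL)

Evaluate left to right. First `accounts a INNER JOIN pairs b` on acct_id: 4 row(s).
Then LEFT JOIN `txns c` on tag_id: each of those 4 rows is kept; rows whose b.tag_id has no match in c get NULL for c's columns.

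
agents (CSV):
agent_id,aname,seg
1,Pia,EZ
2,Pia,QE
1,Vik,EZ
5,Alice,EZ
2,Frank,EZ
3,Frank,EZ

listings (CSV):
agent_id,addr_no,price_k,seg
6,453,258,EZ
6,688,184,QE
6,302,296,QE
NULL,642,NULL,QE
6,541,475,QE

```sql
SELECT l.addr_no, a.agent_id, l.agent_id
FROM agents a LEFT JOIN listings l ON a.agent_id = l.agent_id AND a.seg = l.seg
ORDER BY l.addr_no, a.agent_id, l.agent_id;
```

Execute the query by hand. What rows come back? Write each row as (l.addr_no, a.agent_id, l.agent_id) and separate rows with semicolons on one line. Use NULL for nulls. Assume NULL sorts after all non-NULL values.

(NULL, 1, NULL); (NULL, 1, NULL); (NULL, 2, NULL); (NULL, 2, NULL); (NULL, 3, NULL); (NULL, 5, NULL)

LEFT JOIN keeps every row from `agents`; unmatched rows get NULL for `listings`'s columns.
Matching on a.agent_id = l.agent_id AND a.seg = l.seg. A NULL in a compared column never satisfies the condition.
- a[0] agent_id=1, seg=EZ → no match; kept with NULLs on the l side.
- a[1] agent_id=2, seg=QE → no match; kept with NULLs on the l side.
- a[2] agent_id=1, seg=EZ → no match; kept with NULLs on the l side.
- a[3] agent_id=5, seg=EZ → no match; kept with NULLs on the l side.
- a[4] agent_id=2, seg=EZ → no match; kept with NULLs on the l side.
- a[5] agent_id=3, seg=EZ → no match; kept with NULLs on the l side.
After projecting and ordering:
l.addr_no | a.agent_id | l.agent_id
NULL | 1 | NULL
NULL | 1 | NULL
NULL | 2 | NULL
NULL | 2 | NULL
NULL | 3 | NULL
NULL | 5 | NULL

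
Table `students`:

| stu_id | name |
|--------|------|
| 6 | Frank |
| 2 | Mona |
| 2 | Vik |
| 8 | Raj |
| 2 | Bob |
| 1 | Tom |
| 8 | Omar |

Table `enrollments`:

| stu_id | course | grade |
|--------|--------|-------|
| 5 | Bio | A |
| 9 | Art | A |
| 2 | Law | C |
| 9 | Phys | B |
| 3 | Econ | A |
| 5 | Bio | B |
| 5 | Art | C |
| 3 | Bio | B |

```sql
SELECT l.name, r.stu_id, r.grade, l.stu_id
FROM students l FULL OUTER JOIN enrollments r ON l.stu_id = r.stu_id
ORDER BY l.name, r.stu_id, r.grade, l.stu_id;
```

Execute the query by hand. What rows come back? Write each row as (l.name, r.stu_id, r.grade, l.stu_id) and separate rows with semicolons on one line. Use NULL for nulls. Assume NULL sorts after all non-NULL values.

(Bob, 2, C, 2); (Frank, NULL, NULL, 6); (Mona, 2, C, 2); (Omar, NULL, NULL, 8); (Raj, NULL, NULL, 8); (Tom, NULL, NULL, 1); (Vik, 2, C, 2); (NULL, 3, A, NULL); (NULL, 3, B, NULL); (NULL, 5, A, NULL); (NULL, 5, B, NULL); (NULL, 5, C, NULL); (NULL, 9, A, NULL); (NULL, 9, B, NULL)

FULL OUTER JOIN keeps every row from both sides; unmatched rows get NULL for the other side's columns.
Matching on l.stu_id = r.stu_id.
- l[0] stu_id=6 → no match; kept with NULLs on the r side.
- l[1] stu_id=2 → 1 match(es) in r → 1 row(s).
- l[2] stu_id=2 → 1 match(es) in r → 1 row(s).
- l[3] stu_id=8 → no match; kept with NULLs on the r side.
- l[4] stu_id=2 → 1 match(es) in r → 1 row(s).
- l[5] stu_id=1 → no match; kept with NULLs on the r side.
- l[6] stu_id=8 → no match; kept with NULLs on the r side.
- 7 row(s) from r found no l partner → padded with NULL.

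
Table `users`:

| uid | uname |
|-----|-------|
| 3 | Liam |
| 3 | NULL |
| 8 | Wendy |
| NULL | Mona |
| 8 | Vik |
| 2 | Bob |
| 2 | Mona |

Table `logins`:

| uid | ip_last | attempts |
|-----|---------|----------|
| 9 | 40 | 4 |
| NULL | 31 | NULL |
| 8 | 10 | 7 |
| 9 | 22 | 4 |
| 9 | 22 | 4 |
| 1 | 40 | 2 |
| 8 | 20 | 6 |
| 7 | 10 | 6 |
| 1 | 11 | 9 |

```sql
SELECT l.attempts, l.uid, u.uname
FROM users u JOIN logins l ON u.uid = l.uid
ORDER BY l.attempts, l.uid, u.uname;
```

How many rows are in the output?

INNER JOIN keeps only pairs where the ON condition holds.
Matching on u.uid = l.uid. A NULL in a compared column never satisfies the condition.
- u (uid=3) has no partner → excluded.
- u (uid=3) has no partner → excluded.
- u (uid=8) pairs with 2 row(s) of l.
- u (uid=NULL) has no partner → excluded.
- u (uid=8) pairs with 2 row(s) of l.
- u (uid=2) has no partner → excluded.
- u (uid=2) has no partner → excluded.
Total: 4 rows.

4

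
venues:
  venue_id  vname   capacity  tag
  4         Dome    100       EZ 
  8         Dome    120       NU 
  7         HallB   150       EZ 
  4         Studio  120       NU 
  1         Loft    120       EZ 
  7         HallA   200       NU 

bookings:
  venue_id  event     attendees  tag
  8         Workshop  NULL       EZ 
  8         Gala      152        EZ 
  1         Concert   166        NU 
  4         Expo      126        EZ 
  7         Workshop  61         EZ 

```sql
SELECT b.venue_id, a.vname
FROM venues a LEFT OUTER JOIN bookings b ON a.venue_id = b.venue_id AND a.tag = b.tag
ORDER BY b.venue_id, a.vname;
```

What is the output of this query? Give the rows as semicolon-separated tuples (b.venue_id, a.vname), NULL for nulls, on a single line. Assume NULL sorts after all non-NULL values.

LEFT JOIN keeps every row from `venues`; unmatched rows get NULL for `bookings`'s columns.
Matching on a.venue_id = b.venue_id AND a.tag = b.tag.
Matched pairs: 2; unmatched a rows kept: 4.

(4, Dome); (7, HallB); (NULL, Dome); (NULL, HallA); (NULL, Loft); (NULL, Studio)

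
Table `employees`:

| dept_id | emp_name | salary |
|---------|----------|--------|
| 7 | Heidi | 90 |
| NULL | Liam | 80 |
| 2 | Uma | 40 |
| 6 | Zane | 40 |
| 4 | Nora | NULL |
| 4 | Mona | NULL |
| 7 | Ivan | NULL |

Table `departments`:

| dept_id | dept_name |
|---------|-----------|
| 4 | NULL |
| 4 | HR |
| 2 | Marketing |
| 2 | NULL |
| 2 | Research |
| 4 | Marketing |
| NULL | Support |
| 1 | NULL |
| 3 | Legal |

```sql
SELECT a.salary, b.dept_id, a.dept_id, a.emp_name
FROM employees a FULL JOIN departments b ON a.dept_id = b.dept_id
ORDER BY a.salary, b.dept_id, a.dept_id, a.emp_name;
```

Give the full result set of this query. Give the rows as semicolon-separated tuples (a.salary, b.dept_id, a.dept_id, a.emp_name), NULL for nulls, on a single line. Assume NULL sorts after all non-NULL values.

(40, 2, 2, Uma); (40, 2, 2, Uma); (40, 2, 2, Uma); (40, NULL, 6, Zane); (80, NULL, NULL, Liam); (90, NULL, 7, Heidi); (NULL, 1, NULL, NULL); (NULL, 3, NULL, NULL); (NULL, 4, 4, Mona); (NULL, 4, 4, Mona); (NULL, 4, 4, Mona); (NULL, 4, 4, Nora); (NULL, 4, 4, Nora); (NULL, 4, 4, Nora); (NULL, NULL, 7, Ivan); (NULL, NULL, NULL, NULL)

FULL OUTER JOIN keeps every row from both sides; unmatched rows get NULL for the other side's columns.
Matching on a.dept_id = b.dept_id. A NULL in a compared column never satisfies the condition.
- a (dept_id=7) has no partner → padded with NULL.
- a (dept_id=NULL) has no partner → padded with NULL.
- a (dept_id=2) pairs with 3 row(s) of b.
- a (dept_id=6) has no partner → padded with NULL.
- a (dept_id=4) pairs with 3 row(s) of b.
- a (dept_id=4) pairs with 3 row(s) of b.
- a (dept_id=7) has no partner → padded with NULL.
- 3 row(s) from b found no a partner → padded with NULL.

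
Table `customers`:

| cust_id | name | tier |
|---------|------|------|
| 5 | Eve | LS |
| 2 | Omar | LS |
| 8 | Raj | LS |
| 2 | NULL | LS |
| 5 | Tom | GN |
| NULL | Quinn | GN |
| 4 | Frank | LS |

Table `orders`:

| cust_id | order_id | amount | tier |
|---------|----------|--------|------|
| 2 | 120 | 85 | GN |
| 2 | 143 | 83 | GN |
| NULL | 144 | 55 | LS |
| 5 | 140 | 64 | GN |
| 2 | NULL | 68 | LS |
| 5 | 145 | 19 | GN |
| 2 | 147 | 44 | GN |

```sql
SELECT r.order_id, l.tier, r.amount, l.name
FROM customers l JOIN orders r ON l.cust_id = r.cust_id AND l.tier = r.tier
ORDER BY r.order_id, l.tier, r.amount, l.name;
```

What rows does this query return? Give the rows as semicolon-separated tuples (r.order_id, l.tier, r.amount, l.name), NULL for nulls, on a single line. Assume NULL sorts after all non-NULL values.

(140, GN, 64, Tom); (145, GN, 19, Tom); (NULL, LS, 68, Omar); (NULL, LS, 68, NULL)

INNER JOIN keeps only pairs where the ON condition holds.
Matching on l.cust_id = r.cust_id AND l.tier = r.tier. A NULL in a compared column never satisfies the condition.
- l[0] cust_id=5, tier=LS → no match; dropped.
- l[1] cust_id=2, tier=LS → 1 match(es) in r → 1 row(s).
- l[2] cust_id=8, tier=LS → no match; dropped.
- l[3] cust_id=2, tier=LS → 1 match(es) in r → 1 row(s).
- l[4] cust_id=5, tier=GN → 2 match(es) in r → 2 row(s).
- l[5] cust_id=NULL, tier=GN → no match; dropped.
- l[6] cust_id=4, tier=LS → no match; dropped.
After projecting and ordering:
r.order_id | l.tier | r.amount | l.name
140 | GN | 64 | Tom
145 | GN | 19 | Tom
NULL | LS | 68 | Omar
NULL | LS | 68 | NULL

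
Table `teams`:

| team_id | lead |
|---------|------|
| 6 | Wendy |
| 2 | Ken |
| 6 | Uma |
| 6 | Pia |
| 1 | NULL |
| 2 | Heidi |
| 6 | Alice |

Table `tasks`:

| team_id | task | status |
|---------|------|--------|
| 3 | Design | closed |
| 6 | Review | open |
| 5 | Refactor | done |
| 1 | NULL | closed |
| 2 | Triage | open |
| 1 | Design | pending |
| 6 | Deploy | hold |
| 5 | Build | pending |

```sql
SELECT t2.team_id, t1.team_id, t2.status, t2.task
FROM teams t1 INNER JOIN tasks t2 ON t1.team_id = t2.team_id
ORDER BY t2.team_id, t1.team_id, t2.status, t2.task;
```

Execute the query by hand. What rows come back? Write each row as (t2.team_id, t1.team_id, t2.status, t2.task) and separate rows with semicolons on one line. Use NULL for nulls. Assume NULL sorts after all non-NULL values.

(1, 1, closed, NULL); (1, 1, pending, Design); (2, 2, open, Triage); (2, 2, open, Triage); (6, 6, hold, Deploy); (6, 6, hold, Deploy); (6, 6, hold, Deploy); (6, 6, hold, Deploy); (6, 6, open, Review); (6, 6, open, Review); (6, 6, open, Review); (6, 6, open, Review)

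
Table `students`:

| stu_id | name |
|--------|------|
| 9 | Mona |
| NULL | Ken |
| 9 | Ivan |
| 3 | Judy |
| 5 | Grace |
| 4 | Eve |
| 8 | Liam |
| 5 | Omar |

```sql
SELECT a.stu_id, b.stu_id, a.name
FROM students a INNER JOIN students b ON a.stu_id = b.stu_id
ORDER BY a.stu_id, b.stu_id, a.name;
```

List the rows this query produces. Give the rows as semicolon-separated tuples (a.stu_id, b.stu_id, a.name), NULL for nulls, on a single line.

(3, 3, Judy); (4, 4, Eve); (5, 5, Grace); (5, 5, Grace); (5, 5, Omar); (5, 5, Omar); (8, 8, Liam); (9, 9, Ivan); (9, 9, Ivan); (9, 9, Mona); (9, 9, Mona)

INNER JOIN keeps only pairs where the ON condition holds.
Matching on a.stu_id = b.stu_id. A NULL in a compared column never satisfies the condition.
- a row (stu_id=9): matches 2 b row(s) → 2 output row(s).
- a row (stu_id=NULL): no match → dropped.
- a row (stu_id=9): matches 2 b row(s) → 2 output row(s).
- a row (stu_id=3): matches 1 b row(s) → 1 output row(s).
- a row (stu_id=5): matches 2 b row(s) → 2 output row(s).
- a row (stu_id=4): matches 1 b row(s) → 1 output row(s).
- a row (stu_id=8): matches 1 b row(s) → 1 output row(s).
- a row (stu_id=5): matches 2 b row(s) → 2 output row(s).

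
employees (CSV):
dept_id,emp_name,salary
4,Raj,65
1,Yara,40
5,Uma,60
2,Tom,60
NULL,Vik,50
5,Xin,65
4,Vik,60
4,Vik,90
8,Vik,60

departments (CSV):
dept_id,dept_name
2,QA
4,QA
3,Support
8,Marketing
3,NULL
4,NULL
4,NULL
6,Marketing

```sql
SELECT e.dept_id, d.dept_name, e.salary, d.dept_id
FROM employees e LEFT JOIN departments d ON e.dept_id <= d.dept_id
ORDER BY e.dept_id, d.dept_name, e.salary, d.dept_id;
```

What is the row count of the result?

LEFT JOIN keeps every row from `employees`; unmatched rows get NULL for `departments`'s columns.
Matching on e.dept_id <= d.dept_id. A NULL in a compared column never satisfies the condition.
- e[0] dept_id=4 → 5 match(es) in d → 5 row(s).
- e[1] dept_id=1 → 8 match(es) in d → 8 row(s).
- e[2] dept_id=5 → 2 match(es) in d → 2 row(s).
- e[3] dept_id=2 → 8 match(es) in d → 8 row(s).
- e[4] dept_id=NULL → no match; kept with NULLs on the d side.
- e[5] dept_id=5 → 2 match(es) in d → 2 row(s).
- e[6] dept_id=4 → 5 match(es) in d → 5 row(s).
- e[7] dept_id=4 → 5 match(es) in d → 5 row(s).
- e[8] dept_id=8 → 1 match(es) in d → 1 row(s).
Total: 36 matched + 1 padded = 37 rows.

37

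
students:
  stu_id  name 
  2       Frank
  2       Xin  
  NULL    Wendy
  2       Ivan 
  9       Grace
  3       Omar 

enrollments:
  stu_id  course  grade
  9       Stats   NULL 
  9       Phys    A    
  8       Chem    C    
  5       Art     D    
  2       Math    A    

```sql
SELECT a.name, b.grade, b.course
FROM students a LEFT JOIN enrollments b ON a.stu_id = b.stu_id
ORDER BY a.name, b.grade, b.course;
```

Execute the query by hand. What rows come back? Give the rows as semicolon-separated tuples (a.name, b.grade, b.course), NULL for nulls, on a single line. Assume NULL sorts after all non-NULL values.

(Frank, A, Math); (Grace, A, Phys); (Grace, NULL, Stats); (Ivan, A, Math); (Omar, NULL, NULL); (Wendy, NULL, NULL); (Xin, A, Math)

LEFT JOIN keeps every row from `students`; unmatched rows get NULL for `enrollments`'s columns.
Matching on a.stu_id = b.stu_id. A NULL in a compared column never satisfies the condition.
- a row (stu_id=2): matches 1 b row(s) → 1 output row(s).
- a row (stu_id=2): matches 1 b row(s) → 1 output row(s).
- a row (stu_id=NULL): no match → kept, b columns NULL.
- a row (stu_id=2): matches 1 b row(s) → 1 output row(s).
- a row (stu_id=9): matches 2 b row(s) → 2 output row(s).
- a row (stu_id=3): no match → kept, b columns NULL.
After projecting and ordering:
a.name | b.grade | b.course
Frank | A | Math
Grace | A | Phys
Grace | NULL | Stats
Ivan | A | Math
Omar | NULL | NULL
Wendy | NULL | NULL
Xin | A | Math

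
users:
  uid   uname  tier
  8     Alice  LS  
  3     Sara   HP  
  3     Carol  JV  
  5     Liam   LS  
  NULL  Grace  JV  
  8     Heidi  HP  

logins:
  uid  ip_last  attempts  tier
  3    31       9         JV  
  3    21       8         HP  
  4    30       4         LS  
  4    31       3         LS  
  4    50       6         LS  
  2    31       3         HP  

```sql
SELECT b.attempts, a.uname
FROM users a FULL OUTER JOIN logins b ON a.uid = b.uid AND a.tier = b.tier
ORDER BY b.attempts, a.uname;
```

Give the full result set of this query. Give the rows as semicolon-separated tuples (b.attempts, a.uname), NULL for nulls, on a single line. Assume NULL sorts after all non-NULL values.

(3, NULL); (3, NULL); (4, NULL); (6, NULL); (8, Sara); (9, Carol); (NULL, Alice); (NULL, Grace); (NULL, Heidi); (NULL, Liam)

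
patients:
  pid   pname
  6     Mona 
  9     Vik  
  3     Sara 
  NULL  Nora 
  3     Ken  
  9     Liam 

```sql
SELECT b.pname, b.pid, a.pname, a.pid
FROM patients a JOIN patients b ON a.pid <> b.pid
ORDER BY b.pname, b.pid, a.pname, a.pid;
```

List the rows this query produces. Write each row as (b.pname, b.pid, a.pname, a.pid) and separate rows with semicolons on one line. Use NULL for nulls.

INNER JOIN keeps only pairs where the ON condition holds.
Matching on a.pid <> b.pid. A NULL in a compared column never satisfies the condition.
- pid=6: 4 matching b row(s), so 4 row(s) emitted.
- pid=9: 3 matching b row(s), so 3 row(s) emitted.
- pid=3: 3 matching b row(s), so 3 row(s) emitted.
- pid=NULL: no matching b row, dropped.
- pid=3: 3 matching b row(s), so 3 row(s) emitted.
- pid=9: 3 matching b row(s), so 3 row(s) emitted.

(Ken, 3, Liam, 9); (Ken, 3, Mona, 6); (Ken, 3, Vik, 9); (Liam, 9, Ken, 3); (Liam, 9, Mona, 6); (Liam, 9, Sara, 3); (Mona, 6, Ken, 3); (Mona, 6, Liam, 9); (Mona, 6, Sara, 3); (Mona, 6, Vik, 9); (Sara, 3, Liam, 9); (Sara, 3, Mona, 6); (Sara, 3, Vik, 9); (Vik, 9, Ken, 3); (Vik, 9, Mona, 6); (Vik, 9, Sara, 3)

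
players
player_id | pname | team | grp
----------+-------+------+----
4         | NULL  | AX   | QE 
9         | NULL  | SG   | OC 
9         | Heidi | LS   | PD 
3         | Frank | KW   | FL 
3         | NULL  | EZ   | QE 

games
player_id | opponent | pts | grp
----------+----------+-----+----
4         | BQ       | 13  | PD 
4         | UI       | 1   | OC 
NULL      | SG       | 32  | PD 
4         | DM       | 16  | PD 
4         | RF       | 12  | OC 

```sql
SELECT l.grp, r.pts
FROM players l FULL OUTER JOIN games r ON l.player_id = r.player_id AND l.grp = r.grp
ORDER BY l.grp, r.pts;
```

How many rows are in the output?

10

FULL OUTER JOIN keeps every row from both sides; unmatched rows get NULL for the other side's columns.
Matching on l.player_id = r.player_id AND l.grp = r.grp. A NULL in a compared column never satisfies the condition.
- l (player_id=4, grp=QE) has no partner → padded with NULL.
- l (player_id=9, grp=OC) has no partner → padded with NULL.
- l (player_id=9, grp=PD) has no partner → padded with NULL.
- l (player_id=3, grp=FL) has no partner → padded with NULL.
- l (player_id=3, grp=QE) has no partner → padded with NULL.
- plus 5 unmatched r row(s), each kept with NULL l columns.
Total: 0 matched + 10 padded = 10 rows.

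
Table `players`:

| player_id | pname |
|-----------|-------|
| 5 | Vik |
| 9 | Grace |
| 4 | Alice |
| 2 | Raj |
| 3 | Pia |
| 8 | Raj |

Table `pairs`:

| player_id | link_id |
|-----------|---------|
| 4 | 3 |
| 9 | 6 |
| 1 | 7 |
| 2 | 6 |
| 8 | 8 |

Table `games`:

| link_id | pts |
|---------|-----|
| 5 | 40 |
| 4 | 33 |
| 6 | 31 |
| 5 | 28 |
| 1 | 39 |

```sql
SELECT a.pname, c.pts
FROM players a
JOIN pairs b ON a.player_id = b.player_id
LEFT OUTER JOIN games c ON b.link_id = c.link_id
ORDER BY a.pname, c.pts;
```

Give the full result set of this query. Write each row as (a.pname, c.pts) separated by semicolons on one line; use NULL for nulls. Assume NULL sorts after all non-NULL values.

Evaluate left to right. First `players a INNER JOIN pairs b` on player_id: 4 row(s).
Then LEFT JOIN `games c` on link_id: each of those 4 rows is kept; rows whose b.link_id has no match in c get NULL for c's columns.

(Alice, NULL); (Grace, 31); (Raj, 31); (Raj, NULL)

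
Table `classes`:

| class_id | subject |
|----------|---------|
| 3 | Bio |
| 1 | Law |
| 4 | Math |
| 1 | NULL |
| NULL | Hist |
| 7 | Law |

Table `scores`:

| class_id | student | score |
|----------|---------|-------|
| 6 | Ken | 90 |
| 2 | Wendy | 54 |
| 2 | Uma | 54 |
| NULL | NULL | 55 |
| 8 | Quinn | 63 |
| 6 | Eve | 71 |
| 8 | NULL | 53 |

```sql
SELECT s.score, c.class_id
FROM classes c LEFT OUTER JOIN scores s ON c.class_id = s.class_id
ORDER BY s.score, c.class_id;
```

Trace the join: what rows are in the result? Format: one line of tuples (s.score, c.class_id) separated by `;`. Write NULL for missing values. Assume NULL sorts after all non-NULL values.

(NULL, 1); (NULL, 1); (NULL, 3); (NULL, 4); (NULL, 7); (NULL, NULL)

LEFT JOIN keeps every row from `classes`; unmatched rows get NULL for `scores`'s columns.
Matching on c.class_id = s.class_id. A NULL in a compared column never satisfies the condition.
- class_id=3: no s row matches, row kept with s columns NULL.
- class_id=1: no s row matches, row kept with s columns NULL.
- class_id=4: no s row matches, row kept with s columns NULL.
- class_id=1: no s row matches, row kept with s columns NULL.
- class_id=NULL: no s row matches, row kept with s columns NULL.
- class_id=7: no s row matches, row kept with s columns NULL.
After projecting and ordering:
s.score | c.class_id
NULL | 1
NULL | 1
NULL | 3
NULL | 4
NULL | 7
NULL | NULL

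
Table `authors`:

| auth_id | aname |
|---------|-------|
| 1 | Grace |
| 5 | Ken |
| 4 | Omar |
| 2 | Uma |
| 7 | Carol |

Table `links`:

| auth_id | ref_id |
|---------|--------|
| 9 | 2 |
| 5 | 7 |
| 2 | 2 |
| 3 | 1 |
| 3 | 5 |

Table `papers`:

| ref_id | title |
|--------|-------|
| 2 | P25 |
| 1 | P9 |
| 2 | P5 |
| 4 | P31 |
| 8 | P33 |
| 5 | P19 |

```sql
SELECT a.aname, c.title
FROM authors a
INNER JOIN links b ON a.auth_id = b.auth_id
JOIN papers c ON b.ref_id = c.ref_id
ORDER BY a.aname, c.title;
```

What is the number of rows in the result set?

2

Joins associate left-to-right: authors INNER JOIN links on auth_id gives 2 intermediate row(s).
Then INNER JOIN `papers c` on ref_id: keep only rows whose b.ref_id appears in c.
Result: 2 row(s).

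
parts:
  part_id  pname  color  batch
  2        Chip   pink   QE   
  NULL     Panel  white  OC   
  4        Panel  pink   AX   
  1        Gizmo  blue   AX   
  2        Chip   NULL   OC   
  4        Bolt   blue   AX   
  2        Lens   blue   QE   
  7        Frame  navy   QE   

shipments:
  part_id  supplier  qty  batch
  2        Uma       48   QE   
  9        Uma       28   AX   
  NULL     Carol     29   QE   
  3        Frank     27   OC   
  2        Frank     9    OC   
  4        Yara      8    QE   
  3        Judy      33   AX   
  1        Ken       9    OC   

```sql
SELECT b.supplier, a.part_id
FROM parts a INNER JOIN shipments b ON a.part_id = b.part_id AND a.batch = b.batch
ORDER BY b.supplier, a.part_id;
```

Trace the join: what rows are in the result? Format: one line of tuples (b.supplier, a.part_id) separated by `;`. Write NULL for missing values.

INNER JOIN keeps only pairs where the ON condition holds.
Matching on a.part_id = b.part_id AND a.batch = b.batch. A NULL in a compared column never satisfies the condition.
- a row (part_id=2, batch=QE): matches 1 b row(s) → 1 output row(s).
- a row (part_id=NULL, batch=OC): no match → dropped.
- a row (part_id=4, batch=AX): no match → dropped.
- a row (part_id=1, batch=AX): no match → dropped.
- a row (part_id=2, batch=OC): matches 1 b row(s) → 1 output row(s).
- a row (part_id=4, batch=AX): no match → dropped.
- a row (part_id=2, batch=QE): matches 1 b row(s) → 1 output row(s).
- a row (part_id=7, batch=QE): no match → dropped.
After projecting and ordering:
b.supplier | a.part_id
Frank | 2
Uma | 2
Uma | 2

(Frank, 2); (Uma, 2); (Uma, 2)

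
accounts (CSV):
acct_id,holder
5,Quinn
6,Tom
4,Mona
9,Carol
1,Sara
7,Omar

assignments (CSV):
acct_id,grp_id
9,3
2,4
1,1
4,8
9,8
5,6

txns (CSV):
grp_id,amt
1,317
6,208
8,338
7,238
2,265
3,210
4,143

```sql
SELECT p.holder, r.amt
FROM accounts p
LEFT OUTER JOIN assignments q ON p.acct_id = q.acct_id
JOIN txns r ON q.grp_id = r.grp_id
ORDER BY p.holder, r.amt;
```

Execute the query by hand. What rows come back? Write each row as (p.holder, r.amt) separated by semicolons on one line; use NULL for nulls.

(Carol, 210); (Carol, 338); (Mona, 338); (Quinn, 208); (Sara, 317)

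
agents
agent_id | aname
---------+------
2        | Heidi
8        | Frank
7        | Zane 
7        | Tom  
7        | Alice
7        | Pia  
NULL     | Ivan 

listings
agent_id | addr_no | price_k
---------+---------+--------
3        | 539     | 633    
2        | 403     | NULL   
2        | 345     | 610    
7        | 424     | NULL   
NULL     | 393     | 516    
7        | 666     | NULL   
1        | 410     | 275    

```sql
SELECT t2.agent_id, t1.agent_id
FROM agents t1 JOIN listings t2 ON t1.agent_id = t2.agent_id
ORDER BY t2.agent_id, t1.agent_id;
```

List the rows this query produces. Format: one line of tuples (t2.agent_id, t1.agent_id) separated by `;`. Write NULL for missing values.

(2, 2); (2, 2); (7, 7); (7, 7); (7, 7); (7, 7); (7, 7); (7, 7); (7, 7); (7, 7)

INNER JOIN keeps only pairs where the ON condition holds.
Matching on t1.agent_id = t2.agent_id. A NULL in a compared column never satisfies the condition.
Matched pairs: 10.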